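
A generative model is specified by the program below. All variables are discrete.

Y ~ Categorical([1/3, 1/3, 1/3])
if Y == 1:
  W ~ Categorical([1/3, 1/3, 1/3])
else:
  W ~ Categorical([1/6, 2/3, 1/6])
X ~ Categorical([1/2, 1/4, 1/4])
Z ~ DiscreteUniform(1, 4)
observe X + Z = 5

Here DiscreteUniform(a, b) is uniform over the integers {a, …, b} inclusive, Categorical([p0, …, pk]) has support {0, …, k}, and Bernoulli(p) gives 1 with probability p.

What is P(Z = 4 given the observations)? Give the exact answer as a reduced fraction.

Enumerate traces; 18 have nonzero weight after conditioning:
  (Y=0, W=0, X=1, Z=4) weight 1/288
  (Y=0, W=0, X=2, Z=3) weight 1/288
  (Y=0, W=1, X=1, Z=4) weight 1/72
  (Y=0, W=1, X=2, Z=3) weight 1/72
  (Y=0, W=2, X=1, Z=4) weight 1/288
  (Y=0, W=2, X=2, Z=3) weight 1/288
  (Y=1, W=0, X=1, Z=4) weight 1/144
  (Y=1, W=0, X=2, Z=3) weight 1/144
  … 10 more
Group by Z:
  weight(Z=3) = 1/16
  weight(Z=4) = 1/16
Total weight = 1/16 + 1/16 = 1/8
P(Z=3 | obs) = 1/16 / 1/8 = 1/2
P(Z=4 | obs) = 1/16 / 1/8 = 1/2

P(Z = 4 | obs) = 1/2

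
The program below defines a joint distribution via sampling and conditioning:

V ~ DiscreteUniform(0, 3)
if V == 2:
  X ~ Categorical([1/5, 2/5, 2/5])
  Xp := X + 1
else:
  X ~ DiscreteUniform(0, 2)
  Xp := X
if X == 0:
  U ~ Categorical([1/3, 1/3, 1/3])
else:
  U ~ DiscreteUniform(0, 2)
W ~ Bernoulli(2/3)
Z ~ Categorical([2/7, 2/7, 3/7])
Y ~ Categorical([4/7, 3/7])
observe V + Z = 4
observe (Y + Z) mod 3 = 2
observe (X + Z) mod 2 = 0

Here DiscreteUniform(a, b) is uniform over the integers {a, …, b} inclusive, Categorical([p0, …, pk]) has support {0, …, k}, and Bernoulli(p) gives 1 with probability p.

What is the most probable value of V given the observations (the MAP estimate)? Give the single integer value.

Enumerate traces; 18 have nonzero weight after conditioning:
  (V=2, X=0, U=0, W=0, Z=2, Y=0) weight 1/735
  (V=2, X=0, U=0, W=1, Z=2, Y=0) weight 2/735
  (V=2, X=0, U=1, W=0, Z=2, Y=0) weight 1/735
  (V=2, X=0, U=1, W=1, Z=2, Y=0) weight 2/735
  (V=2, X=0, U=2, W=0, Z=2, Y=0) weight 1/735
  (V=2, X=0, U=2, W=1, Z=2, Y=0) weight 2/735
  (V=2, X=2, U=0, W=0, Z=2, Y=0) weight 2/735
  (V=2, X=2, U=0, W=1, Z=2, Y=0) weight 4/735
  (V=3, X=1, U=0, W=0, Z=1, Y=1) weight 1/882
  … 9 more
Group by V:
  weight(V=2) = 9/245
  weight(V=3) = 1/98
Total weight = 9/245 + 1/98 = 23/490
P(V=2 | obs) = 9/245 / 23/490 = 18/23
P(V=3 | obs) = 1/98 / 23/490 = 5/23
argmax = 2

argmax_v P(V = v | obs) = 2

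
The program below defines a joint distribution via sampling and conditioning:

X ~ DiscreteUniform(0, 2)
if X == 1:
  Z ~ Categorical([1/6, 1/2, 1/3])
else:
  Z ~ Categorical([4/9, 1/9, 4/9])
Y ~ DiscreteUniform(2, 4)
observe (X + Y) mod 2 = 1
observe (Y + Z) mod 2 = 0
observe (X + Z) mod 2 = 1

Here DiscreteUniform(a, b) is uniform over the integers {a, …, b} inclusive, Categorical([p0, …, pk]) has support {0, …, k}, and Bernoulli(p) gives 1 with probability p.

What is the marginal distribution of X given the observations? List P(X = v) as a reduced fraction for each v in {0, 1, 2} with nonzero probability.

P(X=0) = 1/11, P(X=1) = 9/11, P(X=2) = 1/11

Enumerate traces; 6 have nonzero weight after conditioning:
  (X=0, Z=1, Y=3) weight 1/81
  (X=1, Z=0, Y=2) weight 1/54
  (X=1, Z=0, Y=4) weight 1/54
  (X=1, Z=2, Y=2) weight 1/27
  (X=1, Z=2, Y=4) weight 1/27
  (X=2, Z=1, Y=3) weight 1/81
Group by X:
  weight(X=0) = 1/81
  weight(X=1) = 1/9
  weight(X=2) = 1/81
Total weight = 1/81 + 1/9 + 1/81 = 11/81
P(X=0 | obs) = 1/81 / 11/81 = 1/11
P(X=1 | obs) = 1/9 / 11/81 = 9/11
P(X=2 | obs) = 1/81 / 11/81 = 1/11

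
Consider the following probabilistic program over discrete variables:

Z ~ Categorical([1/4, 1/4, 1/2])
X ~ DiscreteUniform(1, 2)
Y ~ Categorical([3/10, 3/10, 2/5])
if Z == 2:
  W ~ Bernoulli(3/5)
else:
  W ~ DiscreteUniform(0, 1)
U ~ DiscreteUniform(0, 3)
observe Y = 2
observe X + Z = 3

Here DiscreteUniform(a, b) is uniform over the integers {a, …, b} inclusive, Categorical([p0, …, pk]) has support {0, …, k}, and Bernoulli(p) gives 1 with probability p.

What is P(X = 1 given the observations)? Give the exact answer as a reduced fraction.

P(X = 1 | obs) = 2/3

Enumerate traces; 16 have nonzero weight after conditioning:
  (Z=1, X=2, Y=2, W=0, U=0) weight 1/160
  (Z=1, X=2, Y=2, W=0, U=1) weight 1/160
  (Z=1, X=2, Y=2, W=0, U=2) weight 1/160
  (Z=1, X=2, Y=2, W=0, U=3) weight 1/160
  (Z=1, X=2, Y=2, W=1, U=0) weight 1/160
  (Z=1, X=2, Y=2, W=1, U=1) weight 1/160
  (Z=1, X=2, Y=2, W=1, U=2) weight 1/160
  (Z=1, X=2, Y=2, W=1, U=3) weight 1/160
  (Z=2, X=1, Y=2, W=0, U=0) weight 1/100
  … 7 more
Group by X:
  weight(X=1) = 1/10
  weight(X=2) = 1/20
Total weight = 1/10 + 1/20 = 3/20
P(X=1 | obs) = 1/10 / 3/20 = 2/3
P(X=2 | obs) = 1/20 / 3/20 = 1/3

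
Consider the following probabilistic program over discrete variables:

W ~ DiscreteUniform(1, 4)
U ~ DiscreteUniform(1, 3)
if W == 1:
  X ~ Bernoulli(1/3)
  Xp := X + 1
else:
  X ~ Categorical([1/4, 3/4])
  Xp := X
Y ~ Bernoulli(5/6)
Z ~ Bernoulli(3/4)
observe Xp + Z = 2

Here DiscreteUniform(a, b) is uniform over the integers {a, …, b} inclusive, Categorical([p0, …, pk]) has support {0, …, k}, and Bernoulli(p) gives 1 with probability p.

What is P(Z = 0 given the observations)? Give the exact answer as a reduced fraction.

P(Z = 0 | obs) = 4/109

Enumerate traces; 30 have nonzero weight after conditioning:
  (W=1, U=1, X=0, Y=0, Z=1) weight 1/144
  (W=1, U=1, X=0, Y=1, Z=1) weight 5/144
  (W=1, U=1, X=1, Y=0, Z=0) weight 1/864
  (W=1, U=1, X=1, Y=1, Z=0) weight 5/864
  (W=1, U=2, X=0, Y=0, Z=1) weight 1/144
  (W=1, U=2, X=0, Y=1, Z=1) weight 5/144
  (W=1, U=2, X=1, Y=0, Z=0) weight 1/864
  (W=1, U=2, X=1, Y=1, Z=0) weight 5/864
  … 22 more
Group by Z:
  weight(Z=0) = 1/48
  weight(Z=1) = 35/64
Total weight = 1/48 + 35/64 = 109/192
P(Z=0 | obs) = 1/48 / 109/192 = 4/109
P(Z=1 | obs) = 35/64 / 109/192 = 105/109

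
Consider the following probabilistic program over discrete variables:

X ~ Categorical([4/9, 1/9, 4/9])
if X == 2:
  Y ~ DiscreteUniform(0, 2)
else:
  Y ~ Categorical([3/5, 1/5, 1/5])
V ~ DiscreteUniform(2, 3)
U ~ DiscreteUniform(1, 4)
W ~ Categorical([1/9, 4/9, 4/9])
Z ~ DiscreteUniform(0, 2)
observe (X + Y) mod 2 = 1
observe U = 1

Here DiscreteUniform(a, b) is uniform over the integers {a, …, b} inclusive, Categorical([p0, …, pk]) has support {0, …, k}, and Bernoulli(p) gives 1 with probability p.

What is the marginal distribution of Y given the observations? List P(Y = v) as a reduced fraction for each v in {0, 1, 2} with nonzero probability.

Enumerate traces; 72 have nonzero weight after conditioning:
  (X=0, Y=1, V=2, U=1, W=0, Z=0) weight 1/2430
  (X=0, Y=1, V=2, U=1, W=0, Z=1) weight 1/2430
  (X=0, Y=1, V=2, U=1, W=0, Z=2) weight 1/2430
  (X=0, Y=1, V=2, U=1, W=1, Z=0) weight 2/1215
  (X=0, Y=1, V=2, U=1, W=1, Z=1) weight 2/1215
  (X=0, Y=1, V=2, U=1, W=1, Z=2) weight 2/1215
  (X=0, Y=1, V=2, U=1, W=2, Z=0) weight 2/1215
  (X=0, Y=1, V=2, U=1, W=2, Z=1) weight 2/1215
  (X=1, Y=0, V=2, U=1, W=0, Z=0) weight 1/3240
  (X=1, Y=2, V=2, U=1, W=0, Z=0) weight 1/9720
  … 62 more
Group by Y:
  weight(Y=0) = 1/60
  weight(Y=1) = 8/135
  weight(Y=2) = 1/180
Total weight = 1/60 + 8/135 + 1/180 = 11/135
P(Y=0 | obs) = 1/60 / 11/135 = 9/44
P(Y=1 | obs) = 8/135 / 11/135 = 8/11
P(Y=2 | obs) = 1/180 / 11/135 = 3/44

P(Y=0) = 9/44, P(Y=1) = 8/11, P(Y=2) = 3/44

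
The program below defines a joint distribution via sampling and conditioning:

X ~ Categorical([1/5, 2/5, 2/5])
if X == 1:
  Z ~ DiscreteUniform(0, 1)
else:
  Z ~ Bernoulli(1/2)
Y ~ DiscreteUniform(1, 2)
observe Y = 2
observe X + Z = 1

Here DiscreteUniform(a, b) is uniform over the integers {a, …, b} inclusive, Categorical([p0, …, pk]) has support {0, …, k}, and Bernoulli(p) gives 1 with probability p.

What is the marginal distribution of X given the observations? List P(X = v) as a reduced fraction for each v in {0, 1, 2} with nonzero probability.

Enumerate traces; 2 have nonzero weight after conditioning:
  (X=0, Z=1, Y=2) weight 1/20
  (X=1, Z=0, Y=2) weight 1/10
Group by X:
  weight(X=0) = 1/20
  weight(X=1) = 1/10
Total weight = 1/20 + 1/10 = 3/20
P(X=0 | obs) = 1/20 / 3/20 = 1/3
P(X=1 | obs) = 1/10 / 3/20 = 2/3

P(X=0) = 1/3, P(X=1) = 2/3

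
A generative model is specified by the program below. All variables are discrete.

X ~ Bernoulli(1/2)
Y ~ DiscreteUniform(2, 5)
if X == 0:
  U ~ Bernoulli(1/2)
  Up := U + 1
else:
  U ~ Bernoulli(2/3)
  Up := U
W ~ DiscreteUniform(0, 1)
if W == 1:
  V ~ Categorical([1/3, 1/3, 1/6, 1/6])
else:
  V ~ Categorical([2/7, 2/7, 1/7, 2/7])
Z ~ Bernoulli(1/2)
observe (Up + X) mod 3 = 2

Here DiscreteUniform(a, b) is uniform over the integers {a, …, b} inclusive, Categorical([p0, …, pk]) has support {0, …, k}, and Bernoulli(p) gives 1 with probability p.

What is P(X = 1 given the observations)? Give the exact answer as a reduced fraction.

Enumerate traces; 128 have nonzero weight after conditioning:
  (X=0, Y=2, U=1, W=0, V=0, Z=0) weight 1/224
  (X=0, Y=2, U=1, W=0, V=0, Z=1) weight 1/224
  (X=0, Y=2, U=1, W=0, V=1, Z=0) weight 1/224
  (X=0, Y=2, U=1, W=0, V=1, Z=1) weight 1/224
  (X=0, Y=2, U=1, W=0, V=2, Z=0) weight 1/448
  (X=0, Y=2, U=1, W=0, V=2, Z=1) weight 1/448
  (X=0, Y=2, U=1, W=0, V=3, Z=0) weight 1/224
  (X=0, Y=2, U=1, W=0, V=3, Z=1) weight 1/224
  (X=1, Y=2, U=1, W=0, V=0, Z=0) weight 1/168
  … 119 more
Group by X:
  weight(X=0) = 1/4
  weight(X=1) = 1/3
Total weight = 1/4 + 1/3 = 7/12
P(X=0 | obs) = 1/4 / 7/12 = 3/7
P(X=1 | obs) = 1/3 / 7/12 = 4/7

P(X = 1 | obs) = 4/7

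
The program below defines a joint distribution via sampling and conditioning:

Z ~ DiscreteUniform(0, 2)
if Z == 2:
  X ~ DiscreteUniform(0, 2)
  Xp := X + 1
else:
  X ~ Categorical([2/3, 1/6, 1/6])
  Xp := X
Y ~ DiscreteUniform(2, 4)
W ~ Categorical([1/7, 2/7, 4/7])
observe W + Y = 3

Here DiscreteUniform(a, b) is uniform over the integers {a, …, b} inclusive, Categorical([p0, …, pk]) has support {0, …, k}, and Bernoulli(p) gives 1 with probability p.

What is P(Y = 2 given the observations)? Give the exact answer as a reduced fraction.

Enumerate traces; 18 have nonzero weight after conditioning:
  (Z=0, X=0, Y=2, W=1) weight 4/189
  (Z=0, X=0, Y=3, W=0) weight 2/189
  (Z=0, X=1, Y=2, W=1) weight 1/189
  (Z=0, X=1, Y=3, W=0) weight 1/378
  (Z=0, X=2, Y=2, W=1) weight 1/189
  (Z=0, X=2, Y=3, W=0) weight 1/378
  (Z=1, X=0, Y=2, W=1) weight 4/189
  (Z=1, X=0, Y=3, W=0) weight 2/189
  … 10 more
Group by Y:
  weight(Y=2) = 2/21
  weight(Y=3) = 1/21
Total weight = 2/21 + 1/21 = 1/7
P(Y=2 | obs) = 2/21 / 1/7 = 2/3
P(Y=3 | obs) = 1/21 / 1/7 = 1/3

P(Y = 2 | obs) = 2/3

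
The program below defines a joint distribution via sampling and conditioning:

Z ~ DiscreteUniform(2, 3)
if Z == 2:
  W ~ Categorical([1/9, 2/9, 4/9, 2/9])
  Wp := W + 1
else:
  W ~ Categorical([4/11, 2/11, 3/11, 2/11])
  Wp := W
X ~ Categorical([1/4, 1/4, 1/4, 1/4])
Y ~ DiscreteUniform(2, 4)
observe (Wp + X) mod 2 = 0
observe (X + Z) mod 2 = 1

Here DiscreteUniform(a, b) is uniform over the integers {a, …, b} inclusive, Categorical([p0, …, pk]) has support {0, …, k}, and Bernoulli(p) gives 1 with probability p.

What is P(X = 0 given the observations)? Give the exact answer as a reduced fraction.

Enumerate traces; 24 have nonzero weight after conditioning:
  (Z=2, W=0, X=1, Y=2) weight 1/216
  (Z=2, W=0, X=1, Y=3) weight 1/216
  (Z=2, W=0, X=1, Y=4) weight 1/216
  (Z=2, W=0, X=3, Y=2) weight 1/216
  (Z=2, W=0, X=3, Y=3) weight 1/216
  (Z=2, W=0, X=3, Y=4) weight 1/216
  (Z=2, W=2, X=1, Y=2) weight 1/54
  (Z=2, W=2, X=1, Y=3) weight 1/54
  (Z=3, W=0, X=0, Y=2) weight 1/66
  (Z=3, W=0, X=2, Y=2) weight 1/66
  … 14 more
Group by X:
  weight(X=0) = 7/88
  weight(X=1) = 5/72
  weight(X=2) = 7/88
  weight(X=3) = 5/72
Total weight = 7/88 + 5/72 + 7/88 + 5/72 = 59/198
P(X=0 | obs) = 7/88 / 59/198 = 63/236
P(X=1 | obs) = 5/72 / 59/198 = 55/236
P(X=2 | obs) = 7/88 / 59/198 = 63/236
P(X=3 | obs) = 5/72 / 59/198 = 55/236

P(X = 0 | obs) = 63/236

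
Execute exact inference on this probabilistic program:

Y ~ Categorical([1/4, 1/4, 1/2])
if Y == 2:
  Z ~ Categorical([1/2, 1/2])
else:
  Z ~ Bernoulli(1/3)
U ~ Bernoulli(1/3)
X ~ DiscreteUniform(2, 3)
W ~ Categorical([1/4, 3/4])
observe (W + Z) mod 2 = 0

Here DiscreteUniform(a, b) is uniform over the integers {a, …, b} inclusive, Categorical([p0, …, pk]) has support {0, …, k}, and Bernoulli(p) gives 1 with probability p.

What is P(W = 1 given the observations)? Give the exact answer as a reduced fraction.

P(W = 1 | obs) = 15/22

Enumerate traces; 24 have nonzero weight after conditioning:
  (Y=0, Z=0, U=0, X=2, W=0) weight 1/72
  (Y=0, Z=0, U=0, X=3, W=0) weight 1/72
  (Y=0, Z=0, U=1, X=2, W=0) weight 1/144
  (Y=0, Z=0, U=1, X=3, W=0) weight 1/144
  (Y=0, Z=1, U=0, X=2, W=1) weight 1/48
  (Y=0, Z=1, U=0, X=3, W=1) weight 1/48
  (Y=0, Z=1, U=1, X=2, W=1) weight 1/96
  (Y=0, Z=1, U=1, X=3, W=1) weight 1/96
  … 16 more
Group by W:
  weight(W=0) = 7/48
  weight(W=1) = 5/16
Total weight = 7/48 + 5/16 = 11/24
P(W=0 | obs) = 7/48 / 11/24 = 7/22
P(W=1 | obs) = 5/16 / 11/24 = 15/22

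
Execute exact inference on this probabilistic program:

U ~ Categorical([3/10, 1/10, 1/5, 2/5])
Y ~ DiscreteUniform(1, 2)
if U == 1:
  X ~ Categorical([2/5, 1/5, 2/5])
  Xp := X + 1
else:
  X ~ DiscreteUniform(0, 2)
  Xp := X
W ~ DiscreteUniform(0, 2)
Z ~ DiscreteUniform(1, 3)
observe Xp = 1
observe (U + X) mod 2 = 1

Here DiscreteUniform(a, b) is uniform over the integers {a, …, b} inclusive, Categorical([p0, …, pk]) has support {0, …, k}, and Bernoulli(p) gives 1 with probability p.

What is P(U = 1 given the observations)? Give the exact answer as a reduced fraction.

P(U = 1 | obs) = 6/31

Enumerate traces; 54 have nonzero weight after conditioning:
  (U=0, Y=1, X=1, W=0, Z=1) weight 1/180
  (U=0, Y=1, X=1, W=0, Z=2) weight 1/180
  (U=0, Y=1, X=1, W=0, Z=3) weight 1/180
  (U=0, Y=1, X=1, W=1, Z=1) weight 1/180
  (U=0, Y=1, X=1, W=1, Z=2) weight 1/180
  (U=0, Y=1, X=1, W=1, Z=3) weight 1/180
  (U=0, Y=1, X=1, W=2, Z=1) weight 1/180
  (U=0, Y=1, X=1, W=2, Z=2) weight 1/180
  (U=1, Y=1, X=0, W=0, Z=1) weight 1/450
  (U=2, Y=1, X=1, W=0, Z=1) weight 1/270
  … 44 more
Group by U:
  weight(U=0) = 1/10
  weight(U=1) = 1/25
  weight(U=2) = 1/15
Total weight = 1/10 + 1/25 + 1/15 = 31/150
P(U=0 | obs) = 1/10 / 31/150 = 15/31
P(U=1 | obs) = 1/25 / 31/150 = 6/31
P(U=2 | obs) = 1/15 / 31/150 = 10/31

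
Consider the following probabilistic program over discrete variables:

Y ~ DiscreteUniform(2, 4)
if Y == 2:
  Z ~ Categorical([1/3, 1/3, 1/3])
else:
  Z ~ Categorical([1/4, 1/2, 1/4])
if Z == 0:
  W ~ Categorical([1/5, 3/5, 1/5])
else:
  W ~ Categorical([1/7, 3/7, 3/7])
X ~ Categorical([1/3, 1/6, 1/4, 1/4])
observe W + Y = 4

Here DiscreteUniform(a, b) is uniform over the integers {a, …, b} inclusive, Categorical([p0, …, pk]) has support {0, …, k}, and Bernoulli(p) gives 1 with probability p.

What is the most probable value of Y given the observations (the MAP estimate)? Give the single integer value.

argmax_v P(Y = v | obs) = 3

Enumerate traces; 36 have nonzero weight after conditioning:
  (Y=2, Z=0, W=2, X=0) weight 1/135
  (Y=2, Z=0, W=2, X=1) weight 1/270
  (Y=2, Z=0, W=2, X=2) weight 1/180
  (Y=2, Z=0, W=2, X=3) weight 1/180
  (Y=2, Z=1, W=2, X=0) weight 1/63
  (Y=2, Z=1, W=2, X=1) weight 1/126
  (Y=2, Z=1, W=2, X=2) weight 1/84
  (Y=2, Z=1, W=2, X=3) weight 1/84
  (Y=3, Z=0, W=1, X=0) weight 1/60
  (Y=4, Z=0, W=0, X=0) weight 1/180
  … 26 more
Group by Y:
  weight(Y=2) = 37/315
  weight(Y=3) = 11/70
  weight(Y=4) = 11/210
Total weight = 37/315 + 11/70 + 11/210 = 103/315
P(Y=2 | obs) = 37/315 / 103/315 = 37/103
P(Y=3 | obs) = 11/70 / 103/315 = 99/206
P(Y=4 | obs) = 11/210 / 103/315 = 33/206
argmax = 3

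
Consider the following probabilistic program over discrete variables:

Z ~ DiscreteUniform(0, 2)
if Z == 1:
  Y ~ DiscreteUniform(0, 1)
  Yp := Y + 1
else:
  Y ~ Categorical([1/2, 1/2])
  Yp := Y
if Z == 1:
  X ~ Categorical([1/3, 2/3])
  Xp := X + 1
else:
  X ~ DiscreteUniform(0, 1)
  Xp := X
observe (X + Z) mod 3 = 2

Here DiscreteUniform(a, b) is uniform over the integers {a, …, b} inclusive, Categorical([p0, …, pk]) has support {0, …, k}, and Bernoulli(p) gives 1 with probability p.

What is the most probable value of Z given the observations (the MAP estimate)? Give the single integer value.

Enumerate traces; 4 have nonzero weight after conditioning:
  (Z=1, Y=0, X=1) weight 1/9
  (Z=1, Y=1, X=1) weight 1/9
  (Z=2, Y=0, X=0) weight 1/12
  (Z=2, Y=1, X=0) weight 1/12
Group by Z:
  weight(Z=1) = 2/9
  weight(Z=2) = 1/6
Total weight = 2/9 + 1/6 = 7/18
P(Z=1 | obs) = 2/9 / 7/18 = 4/7
P(Z=2 | obs) = 1/6 / 7/18 = 3/7
argmax = 1

argmax_v P(Z = v | obs) = 1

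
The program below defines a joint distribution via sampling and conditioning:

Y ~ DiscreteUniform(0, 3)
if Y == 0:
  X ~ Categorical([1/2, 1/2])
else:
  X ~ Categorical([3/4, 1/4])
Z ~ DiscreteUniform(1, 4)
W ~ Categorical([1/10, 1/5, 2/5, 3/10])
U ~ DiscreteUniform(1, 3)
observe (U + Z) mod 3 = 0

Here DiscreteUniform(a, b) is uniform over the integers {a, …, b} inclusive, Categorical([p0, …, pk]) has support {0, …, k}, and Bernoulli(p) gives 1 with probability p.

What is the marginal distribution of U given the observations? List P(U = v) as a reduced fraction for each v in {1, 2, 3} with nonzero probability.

P(U=1) = 1/4, P(U=2) = 1/2, P(U=3) = 1/4

Enumerate traces; 128 have nonzero weight after conditioning:
  (Y=0, X=0, Z=1, W=0, U=2) weight 1/960
  (Y=0, X=0, Z=1, W=1, U=2) weight 1/480
  (Y=0, X=0, Z=1, W=2, U=2) weight 1/240
  (Y=0, X=0, Z=1, W=3, U=2) weight 1/320
  (Y=0, X=0, Z=2, W=0, U=1) weight 1/960
  (Y=0, X=0, Z=2, W=1, U=1) weight 1/480
  (Y=0, X=0, Z=2, W=2, U=1) weight 1/240
  (Y=0, X=0, Z=2, W=3, U=1) weight 1/320
  (Y=0, X=0, Z=3, W=0, U=3) weight 1/960
  … 119 more
Group by U:
  weight(U=1) = 1/12
  weight(U=2) = 1/6
  weight(U=3) = 1/12
Total weight = 1/12 + 1/6 + 1/12 = 1/3
P(U=1 | obs) = 1/12 / 1/3 = 1/4
P(U=2 | obs) = 1/6 / 1/3 = 1/2
P(U=3 | obs) = 1/12 / 1/3 = 1/4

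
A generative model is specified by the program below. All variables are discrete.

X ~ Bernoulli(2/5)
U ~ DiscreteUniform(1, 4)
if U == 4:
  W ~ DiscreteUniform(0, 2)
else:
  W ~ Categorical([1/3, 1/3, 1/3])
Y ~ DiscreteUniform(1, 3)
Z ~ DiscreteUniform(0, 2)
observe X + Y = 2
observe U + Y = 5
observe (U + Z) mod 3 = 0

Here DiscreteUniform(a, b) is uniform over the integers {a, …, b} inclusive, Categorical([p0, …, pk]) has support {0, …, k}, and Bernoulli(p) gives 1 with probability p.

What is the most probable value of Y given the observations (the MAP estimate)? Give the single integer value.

Enumerate traces; 6 have nonzero weight after conditioning:
  (X=0, U=3, W=0, Y=2, Z=0) weight 1/180
  (X=0, U=3, W=1, Y=2, Z=0) weight 1/180
  (X=0, U=3, W=2, Y=2, Z=0) weight 1/180
  (X=1, U=4, W=0, Y=1, Z=2) weight 1/270
  (X=1, U=4, W=1, Y=1, Z=2) weight 1/270
  (X=1, U=4, W=2, Y=1, Z=2) weight 1/270
Group by Y:
  weight(Y=1) = 1/90
  weight(Y=2) = 1/60
Total weight = 1/90 + 1/60 = 1/36
P(Y=1 | obs) = 1/90 / 1/36 = 2/5
P(Y=2 | obs) = 1/60 / 1/36 = 3/5
argmax = 2

argmax_v P(Y = v | obs) = 2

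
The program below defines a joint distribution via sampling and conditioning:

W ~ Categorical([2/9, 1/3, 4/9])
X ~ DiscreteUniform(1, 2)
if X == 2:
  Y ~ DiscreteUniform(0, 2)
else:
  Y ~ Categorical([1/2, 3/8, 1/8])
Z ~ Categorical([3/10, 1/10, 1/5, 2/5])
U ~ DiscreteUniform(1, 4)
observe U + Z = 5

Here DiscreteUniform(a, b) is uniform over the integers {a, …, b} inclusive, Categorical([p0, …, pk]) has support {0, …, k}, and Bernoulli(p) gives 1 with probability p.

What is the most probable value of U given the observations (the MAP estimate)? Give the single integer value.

Enumerate traces; 54 have nonzero weight after conditioning:
  (W=0, X=1, Y=0, Z=1, U=4) weight 1/720
  (W=0, X=1, Y=0, Z=2, U=3) weight 1/360
  (W=0, X=1, Y=0, Z=3, U=2) weight 1/180
  (W=0, X=1, Y=1, Z=1, U=4) weight 1/960
  (W=0, X=1, Y=1, Z=2, U=3) weight 1/480
  (W=0, X=1, Y=1, Z=3, U=2) weight 1/240
  (W=0, X=1, Y=2, Z=1, U=4) weight 1/2880
  (W=0, X=1, Y=2, Z=2, U=3) weight 1/1440
  … 46 more
Group by U:
  weight(U=2) = 1/10
  weight(U=3) = 1/20
  weight(U=4) = 1/40
Total weight = 1/10 + 1/20 + 1/40 = 7/40
P(U=2 | obs) = 1/10 / 7/40 = 4/7
P(U=3 | obs) = 1/20 / 7/40 = 2/7
P(U=4 | obs) = 1/40 / 7/40 = 1/7
argmax = 2

argmax_v P(U = v | obs) = 2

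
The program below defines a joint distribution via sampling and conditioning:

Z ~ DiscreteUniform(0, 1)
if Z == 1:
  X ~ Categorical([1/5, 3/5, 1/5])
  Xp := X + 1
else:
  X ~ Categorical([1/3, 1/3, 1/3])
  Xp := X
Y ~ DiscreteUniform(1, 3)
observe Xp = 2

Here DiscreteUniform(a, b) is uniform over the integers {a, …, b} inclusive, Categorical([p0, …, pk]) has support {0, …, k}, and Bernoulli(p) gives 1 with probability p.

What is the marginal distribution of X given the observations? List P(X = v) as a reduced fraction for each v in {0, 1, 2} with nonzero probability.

Enumerate traces; 6 have nonzero weight after conditioning:
  (Z=0, X=2, Y=1) weight 1/18
  (Z=0, X=2, Y=2) weight 1/18
  (Z=0, X=2, Y=3) weight 1/18
  (Z=1, X=1, Y=1) weight 1/10
  (Z=1, X=1, Y=2) weight 1/10
  (Z=1, X=1, Y=3) weight 1/10
Group by X:
  weight(X=1) = 3/10
  weight(X=2) = 1/6
Total weight = 3/10 + 1/6 = 7/15
P(X=1 | obs) = 3/10 / 7/15 = 9/14
P(X=2 | obs) = 1/6 / 7/15 = 5/14

P(X=1) = 9/14, P(X=2) = 5/14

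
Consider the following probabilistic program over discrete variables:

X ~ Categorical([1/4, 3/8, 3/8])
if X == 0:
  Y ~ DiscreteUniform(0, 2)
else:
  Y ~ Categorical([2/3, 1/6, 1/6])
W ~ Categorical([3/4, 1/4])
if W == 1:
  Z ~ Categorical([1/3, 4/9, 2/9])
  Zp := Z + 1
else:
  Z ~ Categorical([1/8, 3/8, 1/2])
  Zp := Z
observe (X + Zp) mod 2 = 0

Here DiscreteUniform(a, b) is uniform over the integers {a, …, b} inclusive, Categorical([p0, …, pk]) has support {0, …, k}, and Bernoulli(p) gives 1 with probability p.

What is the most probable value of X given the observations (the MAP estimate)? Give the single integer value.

Enumerate traces; 27 have nonzero weight after conditioning:
  (X=0, Y=0, W=0, Z=0) weight 1/128
  (X=0, Y=0, W=0, Z=2) weight 1/32
  (X=0, Y=0, W=1, Z=1) weight 1/108
  (X=0, Y=1, W=0, Z=0) weight 1/128
  (X=0, Y=1, W=0, Z=2) weight 1/32
  (X=0, Y=1, W=1, Z=1) weight 1/108
  (X=0, Y=2, W=0, Z=0) weight 1/128
  (X=0, Y=2, W=0, Z=2) weight 1/32
  (X=1, Y=0, W=0, Z=1) weight 9/128
  (X=2, Y=0, W=0, Z=0) weight 3/128
  … 17 more
Group by X:
  weight(X=0) = 167/1152
  weight(X=1) = 121/768
  weight(X=2) = 167/768
Total weight = 167/1152 + 121/768 + 167/768 = 599/1152
P(X=0 | obs) = 167/1152 / 599/1152 = 167/599
P(X=1 | obs) = 121/768 / 599/1152 = 363/1198
P(X=2 | obs) = 167/768 / 599/1152 = 501/1198
argmax = 2

argmax_v P(X = v | obs) = 2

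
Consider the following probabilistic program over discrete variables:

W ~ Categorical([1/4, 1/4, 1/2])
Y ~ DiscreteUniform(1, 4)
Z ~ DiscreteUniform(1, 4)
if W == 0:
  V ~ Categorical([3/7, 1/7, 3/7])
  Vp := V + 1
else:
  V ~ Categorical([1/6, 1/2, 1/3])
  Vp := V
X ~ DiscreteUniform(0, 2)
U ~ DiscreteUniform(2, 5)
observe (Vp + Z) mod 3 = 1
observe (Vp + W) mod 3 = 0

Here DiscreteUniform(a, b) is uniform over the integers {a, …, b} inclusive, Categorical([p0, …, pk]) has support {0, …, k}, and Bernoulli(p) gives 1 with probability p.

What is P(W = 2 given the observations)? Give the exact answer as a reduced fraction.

Enumerate traces; 192 have nonzero weight after conditioning:
  (W=0, Y=1, Z=1, V=2, X=0, U=2) weight 1/1792
  (W=0, Y=1, Z=1, V=2, X=0, U=3) weight 1/1792
  (W=0, Y=1, Z=1, V=2, X=0, U=4) weight 1/1792
  (W=0, Y=1, Z=1, V=2, X=0, U=5) weight 1/1792
  (W=0, Y=1, Z=1, V=2, X=1, U=2) weight 1/1792
  (W=0, Y=1, Z=1, V=2, X=1, U=3) weight 1/1792
  (W=0, Y=1, Z=1, V=2, X=1, U=4) weight 1/1792
  (W=0, Y=1, Z=1, V=2, X=1, U=5) weight 1/1792
  (W=1, Y=1, Z=2, V=2, X=0, U=2) weight 1/2304
  (W=2, Y=1, Z=3, V=1, X=0, U=2) weight 1/768
  … 182 more
Group by W:
  weight(W=0) = 3/56
  weight(W=1) = 1/48
  weight(W=2) = 1/16
Total weight = 3/56 + 1/48 + 1/16 = 23/168
P(W=0 | obs) = 3/56 / 23/168 = 9/23
P(W=1 | obs) = 1/48 / 23/168 = 7/46
P(W=2 | obs) = 1/16 / 23/168 = 21/46

P(W = 2 | obs) = 21/46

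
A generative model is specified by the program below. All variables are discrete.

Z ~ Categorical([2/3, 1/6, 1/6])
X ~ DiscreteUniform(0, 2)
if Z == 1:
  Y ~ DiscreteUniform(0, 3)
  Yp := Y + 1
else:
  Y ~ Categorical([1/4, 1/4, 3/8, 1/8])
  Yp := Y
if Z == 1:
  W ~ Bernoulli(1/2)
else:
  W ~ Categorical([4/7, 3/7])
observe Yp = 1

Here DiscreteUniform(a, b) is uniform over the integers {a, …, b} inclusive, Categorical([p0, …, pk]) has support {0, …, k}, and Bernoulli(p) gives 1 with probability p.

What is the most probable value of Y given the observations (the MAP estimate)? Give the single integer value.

argmax_v P(Y = v | obs) = 1

Enumerate traces; 18 have nonzero weight after conditioning:
  (Z=0, X=0, Y=1, W=0) weight 2/63
  (Z=0, X=0, Y=1, W=1) weight 1/42
  (Z=0, X=1, Y=1, W=0) weight 2/63
  (Z=0, X=1, Y=1, W=1) weight 1/42
  (Z=0, X=2, Y=1, W=0) weight 2/63
  (Z=0, X=2, Y=1, W=1) weight 1/42
  (Z=1, X=0, Y=0, W=0) weight 1/144
  (Z=1, X=0, Y=0, W=1) weight 1/144
  … 10 more
Group by Y:
  weight(Y=0) = 1/24
  weight(Y=1) = 5/24
Total weight = 1/24 + 5/24 = 1/4
P(Y=0 | obs) = 1/24 / 1/4 = 1/6
P(Y=1 | obs) = 5/24 / 1/4 = 5/6
argmax = 1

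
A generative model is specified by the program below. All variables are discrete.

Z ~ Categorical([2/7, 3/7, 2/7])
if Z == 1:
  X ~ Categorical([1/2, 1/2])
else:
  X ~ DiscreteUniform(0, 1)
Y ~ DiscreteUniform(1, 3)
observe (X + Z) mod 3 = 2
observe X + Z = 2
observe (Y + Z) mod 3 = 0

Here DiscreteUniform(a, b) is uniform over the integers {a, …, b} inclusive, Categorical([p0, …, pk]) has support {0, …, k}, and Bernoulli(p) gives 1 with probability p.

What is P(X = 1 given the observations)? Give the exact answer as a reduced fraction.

Enumerate traces; 2 have nonzero weight after conditioning:
  (Z=1, X=1, Y=2) weight 1/14
  (Z=2, X=0, Y=1) weight 1/21
Group by X:
  weight(X=0) = 1/21
  weight(X=1) = 1/14
Total weight = 1/21 + 1/14 = 5/42
P(X=0 | obs) = 1/21 / 5/42 = 2/5
P(X=1 | obs) = 1/14 / 5/42 = 3/5

P(X = 1 | obs) = 3/5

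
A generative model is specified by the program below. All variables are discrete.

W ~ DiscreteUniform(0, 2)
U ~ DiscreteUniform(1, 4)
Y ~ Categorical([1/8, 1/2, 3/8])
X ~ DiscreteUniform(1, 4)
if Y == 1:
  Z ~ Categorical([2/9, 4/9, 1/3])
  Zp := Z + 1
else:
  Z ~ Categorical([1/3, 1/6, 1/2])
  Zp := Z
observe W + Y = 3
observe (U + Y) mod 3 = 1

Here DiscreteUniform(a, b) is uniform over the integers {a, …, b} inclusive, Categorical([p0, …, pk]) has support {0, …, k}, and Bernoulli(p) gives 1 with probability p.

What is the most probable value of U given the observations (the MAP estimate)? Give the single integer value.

Enumerate traces; 24 have nonzero weight after conditioning:
  (W=1, U=2, Y=2, X=1, Z=0) weight 1/384
  (W=1, U=2, Y=2, X=1, Z=1) weight 1/768
  (W=1, U=2, Y=2, X=1, Z=2) weight 1/256
  (W=1, U=2, Y=2, X=2, Z=0) weight 1/384
  (W=1, U=2, Y=2, X=2, Z=1) weight 1/768
  (W=1, U=2, Y=2, X=2, Z=2) weight 1/256
  (W=1, U=2, Y=2, X=3, Z=0) weight 1/384
  (W=1, U=2, Y=2, X=3, Z=1) weight 1/768
  (W=2, U=3, Y=1, X=1, Z=0) weight 1/432
  … 15 more
Group by U:
  weight(U=2) = 1/32
  weight(U=3) = 1/24
Total weight = 1/32 + 1/24 = 7/96
P(U=2 | obs) = 1/32 / 7/96 = 3/7
P(U=3 | obs) = 1/24 / 7/96 = 4/7
argmax = 3

argmax_v P(U = v | obs) = 3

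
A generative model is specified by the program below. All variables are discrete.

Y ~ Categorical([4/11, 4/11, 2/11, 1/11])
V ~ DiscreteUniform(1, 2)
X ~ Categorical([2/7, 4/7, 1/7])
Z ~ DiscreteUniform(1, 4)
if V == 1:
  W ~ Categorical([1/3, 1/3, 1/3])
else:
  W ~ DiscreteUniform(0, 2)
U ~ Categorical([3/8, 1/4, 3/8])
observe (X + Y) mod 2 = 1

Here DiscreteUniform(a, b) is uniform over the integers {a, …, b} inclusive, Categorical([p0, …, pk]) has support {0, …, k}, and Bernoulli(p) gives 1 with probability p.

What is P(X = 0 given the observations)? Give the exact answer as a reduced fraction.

P(X = 0 | obs) = 10/39

Enumerate traces; 432 have nonzero weight after conditioning:
  (Y=0, V=1, X=1, Z=1, W=0, U=0) weight 1/308
  (Y=0, V=1, X=1, Z=1, W=0, U=1) weight 1/462
  (Y=0, V=1, X=1, Z=1, W=0, U=2) weight 1/308
  (Y=0, V=1, X=1, Z=1, W=1, U=0) weight 1/308
  (Y=0, V=1, X=1, Z=1, W=1, U=1) weight 1/462
  (Y=0, V=1, X=1, Z=1, W=1, U=2) weight 1/308
  (Y=0, V=1, X=1, Z=1, W=2, U=0) weight 1/308
  (Y=0, V=1, X=1, Z=1, W=2, U=1) weight 1/462
  (Y=1, V=1, X=0, Z=1, W=0, U=0) weight 1/616
  (Y=1, V=1, X=2, Z=1, W=0, U=0) weight 1/1232
  … 422 more
Group by X:
  weight(X=0) = 10/77
  weight(X=1) = 24/77
  weight(X=2) = 5/77
Total weight = 10/77 + 24/77 + 5/77 = 39/77
P(X=0 | obs) = 10/77 / 39/77 = 10/39
P(X=1 | obs) = 24/77 / 39/77 = 8/13
P(X=2 | obs) = 5/77 / 39/77 = 5/39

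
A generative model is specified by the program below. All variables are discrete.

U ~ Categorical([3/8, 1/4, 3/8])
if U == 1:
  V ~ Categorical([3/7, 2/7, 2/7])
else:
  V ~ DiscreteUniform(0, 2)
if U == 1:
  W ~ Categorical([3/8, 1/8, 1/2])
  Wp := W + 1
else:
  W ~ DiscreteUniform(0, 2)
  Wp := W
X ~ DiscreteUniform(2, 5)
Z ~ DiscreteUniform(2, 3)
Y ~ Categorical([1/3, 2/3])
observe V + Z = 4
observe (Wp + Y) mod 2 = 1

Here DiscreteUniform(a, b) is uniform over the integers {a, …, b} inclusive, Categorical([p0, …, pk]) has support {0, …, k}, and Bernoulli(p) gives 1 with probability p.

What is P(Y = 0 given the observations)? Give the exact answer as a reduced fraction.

Enumerate traces; 72 have nonzero weight after conditioning:
  (U=0, V=1, W=0, X=2, Z=3, Y=1) weight 1/288
  (U=0, V=1, W=0, X=3, Z=3, Y=1) weight 1/288
  (U=0, V=1, W=0, X=4, Z=3, Y=1) weight 1/288
  (U=0, V=1, W=0, X=5, Z=3, Y=1) weight 1/288
  (U=0, V=1, W=1, X=2, Z=3, Y=0) weight 1/576
  (U=0, V=1, W=1, X=3, Z=3, Y=0) weight 1/576
  (U=0, V=1, W=1, X=4, Z=3, Y=0) weight 1/576
  (U=0, V=1, W=1, X=5, Z=3, Y=0) weight 1/576
  … 64 more
Group by Y:
  weight(Y=0) = 7/144
  weight(Y=1) = 59/504
Total weight = 7/144 + 59/504 = 167/1008
P(Y=0 | obs) = 7/144 / 167/1008 = 49/167
P(Y=1 | obs) = 59/504 / 167/1008 = 118/167

P(Y = 0 | obs) = 49/167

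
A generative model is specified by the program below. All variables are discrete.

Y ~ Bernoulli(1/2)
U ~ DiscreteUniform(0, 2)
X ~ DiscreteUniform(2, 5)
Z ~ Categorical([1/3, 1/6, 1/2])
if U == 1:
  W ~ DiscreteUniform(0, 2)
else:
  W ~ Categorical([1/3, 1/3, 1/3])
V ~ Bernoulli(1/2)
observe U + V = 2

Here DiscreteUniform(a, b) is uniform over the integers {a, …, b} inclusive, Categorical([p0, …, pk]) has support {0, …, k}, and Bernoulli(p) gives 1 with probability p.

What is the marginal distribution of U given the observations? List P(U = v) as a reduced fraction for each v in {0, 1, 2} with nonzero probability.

P(U=1) = 1/2, P(U=2) = 1/2

Enumerate traces; 144 have nonzero weight after conditioning:
  (Y=0, U=1, X=2, Z=0, W=0, V=1) weight 1/432
  (Y=0, U=1, X=2, Z=0, W=1, V=1) weight 1/432
  (Y=0, U=1, X=2, Z=0, W=2, V=1) weight 1/432
  (Y=0, U=1, X=2, Z=1, W=0, V=1) weight 1/864
  (Y=0, U=1, X=2, Z=1, W=1, V=1) weight 1/864
  (Y=0, U=1, X=2, Z=1, W=2, V=1) weight 1/864
  (Y=0, U=1, X=2, Z=2, W=0, V=1) weight 1/288
  (Y=0, U=1, X=2, Z=2, W=1, V=1) weight 1/288
  (Y=0, U=2, X=2, Z=0, W=0, V=0) weight 1/432
  … 135 more
Group by U:
  weight(U=1) = 1/6
  weight(U=2) = 1/6
Total weight = 1/6 + 1/6 = 1/3
P(U=1 | obs) = 1/6 / 1/3 = 1/2
P(U=2 | obs) = 1/6 / 1/3 = 1/2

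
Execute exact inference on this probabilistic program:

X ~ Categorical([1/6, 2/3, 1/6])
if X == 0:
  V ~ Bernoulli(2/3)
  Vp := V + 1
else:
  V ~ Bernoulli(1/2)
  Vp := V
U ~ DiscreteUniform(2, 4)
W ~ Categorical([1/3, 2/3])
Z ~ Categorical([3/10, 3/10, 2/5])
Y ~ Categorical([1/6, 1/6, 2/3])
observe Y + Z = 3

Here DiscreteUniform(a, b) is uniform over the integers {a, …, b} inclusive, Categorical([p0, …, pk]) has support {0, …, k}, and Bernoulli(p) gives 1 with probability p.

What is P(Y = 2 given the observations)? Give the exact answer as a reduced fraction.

Enumerate traces; 72 have nonzero weight after conditioning:
  (X=0, V=0, U=2, W=0, Z=1, Y=2) weight 1/810
  (X=0, V=0, U=2, W=0, Z=2, Y=1) weight 1/2430
  (X=0, V=0, U=2, W=1, Z=1, Y=2) weight 1/405
  (X=0, V=0, U=2, W=1, Z=2, Y=1) weight 1/1215
  (X=0, V=0, U=3, W=0, Z=1, Y=2) weight 1/810
  (X=0, V=0, U=3, W=0, Z=2, Y=1) weight 1/2430
  (X=0, V=0, U=3, W=1, Z=1, Y=2) weight 1/405
  (X=0, V=0, U=3, W=1, Z=2, Y=1) weight 1/1215
  … 64 more
Group by Y:
  weight(Y=1) = 1/15
  weight(Y=2) = 1/5
Total weight = 1/15 + 1/5 = 4/15
P(Y=1 | obs) = 1/15 / 4/15 = 1/4
P(Y=2 | obs) = 1/5 / 4/15 = 3/4

P(Y = 2 | obs) = 3/4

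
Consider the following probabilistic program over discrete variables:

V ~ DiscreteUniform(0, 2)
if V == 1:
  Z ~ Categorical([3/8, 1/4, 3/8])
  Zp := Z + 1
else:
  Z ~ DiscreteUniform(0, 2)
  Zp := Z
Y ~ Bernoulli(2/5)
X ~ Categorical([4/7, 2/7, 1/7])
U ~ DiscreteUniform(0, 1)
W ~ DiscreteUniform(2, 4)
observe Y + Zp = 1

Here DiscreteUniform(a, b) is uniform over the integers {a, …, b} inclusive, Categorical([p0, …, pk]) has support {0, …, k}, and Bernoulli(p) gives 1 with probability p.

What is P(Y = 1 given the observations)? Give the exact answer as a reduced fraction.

P(Y = 1 | obs) = 32/107

Enumerate traces; 90 have nonzero weight after conditioning:
  (V=0, Z=0, Y=1, X=0, U=0, W=2) weight 4/945
  (V=0, Z=0, Y=1, X=0, U=0, W=3) weight 4/945
  (V=0, Z=0, Y=1, X=0, U=0, W=4) weight 4/945
  (V=0, Z=0, Y=1, X=0, U=1, W=2) weight 4/945
  (V=0, Z=0, Y=1, X=0, U=1, W=3) weight 4/945
  (V=0, Z=0, Y=1, X=0, U=1, W=4) weight 4/945
  (V=0, Z=0, Y=1, X=1, U=0, W=2) weight 2/945
  (V=0, Z=0, Y=1, X=1, U=0, W=3) weight 2/945
  (V=0, Z=1, Y=0, X=0, U=0, W=2) weight 2/315
  … 81 more
Group by Y:
  weight(Y=0) = 5/24
  weight(Y=1) = 4/45
Total weight = 5/24 + 4/45 = 107/360
P(Y=0 | obs) = 5/24 / 107/360 = 75/107
P(Y=1 | obs) = 4/45 / 107/360 = 32/107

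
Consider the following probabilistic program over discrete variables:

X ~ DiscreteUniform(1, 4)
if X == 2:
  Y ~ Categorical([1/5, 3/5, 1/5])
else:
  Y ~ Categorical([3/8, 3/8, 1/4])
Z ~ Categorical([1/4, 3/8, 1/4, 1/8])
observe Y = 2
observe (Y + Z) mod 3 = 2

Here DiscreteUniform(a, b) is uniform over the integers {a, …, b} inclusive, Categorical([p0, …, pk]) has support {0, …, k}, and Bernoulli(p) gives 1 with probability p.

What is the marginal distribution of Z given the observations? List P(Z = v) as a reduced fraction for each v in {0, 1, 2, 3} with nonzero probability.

P(Z=0) = 2/3, P(Z=3) = 1/3

Enumerate traces; 8 have nonzero weight after conditioning:
  (X=1, Y=2, Z=0) weight 1/64
  (X=1, Y=2, Z=3) weight 1/128
  (X=2, Y=2, Z=0) weight 1/80
  (X=2, Y=2, Z=3) weight 1/160
  (X=3, Y=2, Z=0) weight 1/64
  (X=3, Y=2, Z=3) weight 1/128
  (X=4, Y=2, Z=0) weight 1/64
  (X=4, Y=2, Z=3) weight 1/128
Group by Z:
  weight(Z=0) = 19/320
  weight(Z=3) = 19/640
Total weight = 19/320 + 19/640 = 57/640
P(Z=0 | obs) = 19/320 / 57/640 = 2/3
P(Z=3 | obs) = 19/640 / 57/640 = 1/3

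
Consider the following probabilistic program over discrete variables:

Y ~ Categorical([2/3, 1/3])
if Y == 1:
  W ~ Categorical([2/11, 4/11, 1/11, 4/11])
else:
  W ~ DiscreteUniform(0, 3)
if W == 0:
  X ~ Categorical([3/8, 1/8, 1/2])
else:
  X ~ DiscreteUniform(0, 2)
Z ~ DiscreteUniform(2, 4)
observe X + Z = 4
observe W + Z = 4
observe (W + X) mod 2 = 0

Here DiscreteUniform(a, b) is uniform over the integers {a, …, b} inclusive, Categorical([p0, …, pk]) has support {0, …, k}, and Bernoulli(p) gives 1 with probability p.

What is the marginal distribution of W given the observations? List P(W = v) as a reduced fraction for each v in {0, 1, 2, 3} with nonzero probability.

P(W=0) = 135/391, P(W=1) = 152/391, P(W=2) = 104/391

Enumerate traces; 6 have nonzero weight after conditioning:
  (Y=0, W=0, X=0, Z=4) weight 1/48
  (Y=0, W=1, X=1, Z=3) weight 1/54
  (Y=0, W=2, X=2, Z=2) weight 1/54
  (Y=1, W=0, X=0, Z=4) weight 1/132
  (Y=1, W=1, X=1, Z=3) weight 4/297
  (Y=1, W=2, X=2, Z=2) weight 1/297
Group by W:
  weight(W=0) = 5/176
  weight(W=1) = 19/594
  weight(W=2) = 13/594
Total weight = 5/176 + 19/594 + 13/594 = 391/4752
P(W=0 | obs) = 5/176 / 391/4752 = 135/391
P(W=1 | obs) = 19/594 / 391/4752 = 152/391
P(W=2 | obs) = 13/594 / 391/4752 = 104/391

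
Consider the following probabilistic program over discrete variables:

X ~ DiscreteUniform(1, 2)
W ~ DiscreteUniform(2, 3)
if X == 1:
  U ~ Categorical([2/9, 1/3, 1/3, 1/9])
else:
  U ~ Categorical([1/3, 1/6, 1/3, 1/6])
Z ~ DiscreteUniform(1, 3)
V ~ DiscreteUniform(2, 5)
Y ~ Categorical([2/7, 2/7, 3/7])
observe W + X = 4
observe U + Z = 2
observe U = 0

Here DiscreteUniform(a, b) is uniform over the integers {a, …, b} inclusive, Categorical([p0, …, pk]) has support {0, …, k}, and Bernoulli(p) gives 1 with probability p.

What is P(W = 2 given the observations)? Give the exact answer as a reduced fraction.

Enumerate traces; 24 have nonzero weight after conditioning:
  (X=1, W=3, U=0, Z=2, V=2, Y=0) weight 1/756
  (X=1, W=3, U=0, Z=2, V=2, Y=1) weight 1/756
  (X=1, W=3, U=0, Z=2, V=2, Y=2) weight 1/504
  (X=1, W=3, U=0, Z=2, V=3, Y=0) weight 1/756
  (X=1, W=3, U=0, Z=2, V=3, Y=1) weight 1/756
  (X=1, W=3, U=0, Z=2, V=3, Y=2) weight 1/504
  (X=1, W=3, U=0, Z=2, V=4, Y=0) weight 1/756
  (X=1, W=3, U=0, Z=2, V=4, Y=1) weight 1/756
  (X=2, W=2, U=0, Z=2, V=2, Y=0) weight 1/504
  … 15 more
Group by W:
  weight(W=2) = 1/36
  weight(W=3) = 1/54
Total weight = 1/36 + 1/54 = 5/108
P(W=2 | obs) = 1/36 / 5/108 = 3/5
P(W=3 | obs) = 1/54 / 5/108 = 2/5

P(W = 2 | obs) = 3/5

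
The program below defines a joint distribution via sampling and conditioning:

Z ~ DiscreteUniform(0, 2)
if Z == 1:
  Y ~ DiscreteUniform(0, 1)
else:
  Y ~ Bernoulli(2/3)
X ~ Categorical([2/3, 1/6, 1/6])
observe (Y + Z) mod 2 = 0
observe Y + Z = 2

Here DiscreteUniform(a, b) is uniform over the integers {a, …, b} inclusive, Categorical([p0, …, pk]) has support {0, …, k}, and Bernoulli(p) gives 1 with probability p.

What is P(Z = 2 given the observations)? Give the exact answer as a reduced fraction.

Enumerate traces; 6 have nonzero weight after conditioning:
  (Z=1, Y=1, X=0) weight 1/9
  (Z=1, Y=1, X=1) weight 1/36
  (Z=1, Y=1, X=2) weight 1/36
  (Z=2, Y=0, X=0) weight 2/27
  (Z=2, Y=0, X=1) weight 1/54
  (Z=2, Y=0, X=2) weight 1/54
Group by Z:
  weight(Z=1) = 1/6
  weight(Z=2) = 1/9
Total weight = 1/6 + 1/9 = 5/18
P(Z=1 | obs) = 1/6 / 5/18 = 3/5
P(Z=2 | obs) = 1/9 / 5/18 = 2/5

P(Z = 2 | obs) = 2/5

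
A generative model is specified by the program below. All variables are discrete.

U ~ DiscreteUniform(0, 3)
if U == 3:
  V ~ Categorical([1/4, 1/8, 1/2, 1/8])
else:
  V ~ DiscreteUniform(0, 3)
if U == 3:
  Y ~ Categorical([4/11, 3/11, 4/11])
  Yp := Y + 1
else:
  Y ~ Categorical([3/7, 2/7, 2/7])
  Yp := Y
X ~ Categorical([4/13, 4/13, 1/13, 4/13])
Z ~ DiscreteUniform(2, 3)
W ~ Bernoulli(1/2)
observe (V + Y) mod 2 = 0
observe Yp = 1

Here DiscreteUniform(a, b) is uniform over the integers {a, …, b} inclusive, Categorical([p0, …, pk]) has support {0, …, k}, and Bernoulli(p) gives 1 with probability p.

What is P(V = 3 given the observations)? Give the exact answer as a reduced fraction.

Enumerate traces; 128 have nonzero weight after conditioning:
  (U=0, V=1, Y=1, X=0, Z=2, W=0) weight 1/728
  (U=0, V=1, Y=1, X=0, Z=2, W=1) weight 1/728
  (U=0, V=1, Y=1, X=0, Z=3, W=0) weight 1/728
  (U=0, V=1, Y=1, X=0, Z=3, W=1) weight 1/728
  (U=0, V=1, Y=1, X=1, Z=2, W=0) weight 1/728
  (U=0, V=1, Y=1, X=1, Z=2, W=1) weight 1/728
  (U=0, V=1, Y=1, X=1, Z=3, W=0) weight 1/728
  (U=0, V=1, Y=1, X=1, Z=3, W=1) weight 1/728
  (U=0, V=3, Y=1, X=0, Z=2, W=0) weight 1/728
  (U=3, V=0, Y=0, X=0, Z=2, W=0) weight 1/572
  … 118 more
Group by V:
  weight(V=0) = 1/44
  weight(V=1) = 3/56
  weight(V=2) = 1/22
  weight(V=3) = 3/56
Total weight = 1/44 + 3/56 + 1/22 + 3/56 = 27/154
P(V=0 | obs) = 1/44 / 27/154 = 7/54
P(V=1 | obs) = 3/56 / 27/154 = 11/36
P(V=2 | obs) = 1/22 / 27/154 = 7/27
P(V=3 | obs) = 3/56 / 27/154 = 11/36

P(V = 3 | obs) = 11/36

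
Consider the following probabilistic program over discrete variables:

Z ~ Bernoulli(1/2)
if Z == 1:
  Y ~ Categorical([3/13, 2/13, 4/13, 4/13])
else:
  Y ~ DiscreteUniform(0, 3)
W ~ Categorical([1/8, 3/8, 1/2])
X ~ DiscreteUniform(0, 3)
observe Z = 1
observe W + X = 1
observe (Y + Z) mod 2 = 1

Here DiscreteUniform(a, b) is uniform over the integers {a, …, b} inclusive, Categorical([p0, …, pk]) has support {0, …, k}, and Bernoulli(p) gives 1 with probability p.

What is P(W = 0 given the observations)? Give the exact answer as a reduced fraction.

Enumerate traces; 4 have nonzero weight after conditioning:
  (Z=1, Y=0, W=0, X=1) weight 3/832
  (Z=1, Y=0, W=1, X=0) weight 9/832
  (Z=1, Y=2, W=0, X=1) weight 1/208
  (Z=1, Y=2, W=1, X=0) weight 3/208
Group by W:
  weight(W=0) = 7/832
  weight(W=1) = 21/832
Total weight = 7/832 + 21/832 = 7/208
P(W=0 | obs) = 7/832 / 7/208 = 1/4
P(W=1 | obs) = 21/832 / 7/208 = 3/4

P(W = 0 | obs) = 1/4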